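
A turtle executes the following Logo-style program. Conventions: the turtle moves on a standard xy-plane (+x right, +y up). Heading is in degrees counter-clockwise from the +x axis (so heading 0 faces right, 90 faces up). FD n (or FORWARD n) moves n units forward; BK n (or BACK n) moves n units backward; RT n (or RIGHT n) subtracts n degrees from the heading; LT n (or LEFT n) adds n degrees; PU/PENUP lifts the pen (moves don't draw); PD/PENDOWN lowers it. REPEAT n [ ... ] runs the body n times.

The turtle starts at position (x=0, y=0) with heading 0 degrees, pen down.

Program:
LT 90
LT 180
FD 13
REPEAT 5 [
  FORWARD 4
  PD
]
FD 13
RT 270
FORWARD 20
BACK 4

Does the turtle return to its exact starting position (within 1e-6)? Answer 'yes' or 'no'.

Answer: no

Derivation:
Executing turtle program step by step:
Start: pos=(0,0), heading=0, pen down
LT 90: heading 0 -> 90
LT 180: heading 90 -> 270
FD 13: (0,0) -> (0,-13) [heading=270, draw]
REPEAT 5 [
  -- iteration 1/5 --
  FD 4: (0,-13) -> (0,-17) [heading=270, draw]
  PD: pen down
  -- iteration 2/5 --
  FD 4: (0,-17) -> (0,-21) [heading=270, draw]
  PD: pen down
  -- iteration 3/5 --
  FD 4: (0,-21) -> (0,-25) [heading=270, draw]
  PD: pen down
  -- iteration 4/5 --
  FD 4: (0,-25) -> (0,-29) [heading=270, draw]
  PD: pen down
  -- iteration 5/5 --
  FD 4: (0,-29) -> (0,-33) [heading=270, draw]
  PD: pen down
]
FD 13: (0,-33) -> (0,-46) [heading=270, draw]
RT 270: heading 270 -> 0
FD 20: (0,-46) -> (20,-46) [heading=0, draw]
BK 4: (20,-46) -> (16,-46) [heading=0, draw]
Final: pos=(16,-46), heading=0, 9 segment(s) drawn

Start position: (0, 0)
Final position: (16, -46)
Distance = 48.703; >= 1e-6 -> NOT closed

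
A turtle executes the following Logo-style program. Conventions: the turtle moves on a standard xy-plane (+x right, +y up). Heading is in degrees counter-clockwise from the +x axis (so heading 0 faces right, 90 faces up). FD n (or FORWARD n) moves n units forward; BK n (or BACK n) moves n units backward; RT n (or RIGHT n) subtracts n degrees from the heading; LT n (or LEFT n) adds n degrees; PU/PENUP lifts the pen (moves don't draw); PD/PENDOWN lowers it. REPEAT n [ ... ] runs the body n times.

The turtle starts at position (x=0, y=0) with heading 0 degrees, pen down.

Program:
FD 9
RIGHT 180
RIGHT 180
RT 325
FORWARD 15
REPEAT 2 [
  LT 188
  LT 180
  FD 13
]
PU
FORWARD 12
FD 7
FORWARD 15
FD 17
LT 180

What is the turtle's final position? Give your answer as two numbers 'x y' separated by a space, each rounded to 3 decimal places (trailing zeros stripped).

Executing turtle program step by step:
Start: pos=(0,0), heading=0, pen down
FD 9: (0,0) -> (9,0) [heading=0, draw]
RT 180: heading 0 -> 180
RT 180: heading 180 -> 0
RT 325: heading 0 -> 35
FD 15: (9,0) -> (21.287,8.604) [heading=35, draw]
REPEAT 2 [
  -- iteration 1/2 --
  LT 188: heading 35 -> 223
  LT 180: heading 223 -> 43
  FD 13: (21.287,8.604) -> (30.795,17.47) [heading=43, draw]
  -- iteration 2/2 --
  LT 188: heading 43 -> 231
  LT 180: heading 231 -> 51
  FD 13: (30.795,17.47) -> (38.976,27.573) [heading=51, draw]
]
PU: pen up
FD 12: (38.976,27.573) -> (46.528,36.898) [heading=51, move]
FD 7: (46.528,36.898) -> (50.933,42.338) [heading=51, move]
FD 15: (50.933,42.338) -> (60.373,53.995) [heading=51, move]
FD 17: (60.373,53.995) -> (71.071,67.207) [heading=51, move]
LT 180: heading 51 -> 231
Final: pos=(71.071,67.207), heading=231, 4 segment(s) drawn

Answer: 71.071 67.207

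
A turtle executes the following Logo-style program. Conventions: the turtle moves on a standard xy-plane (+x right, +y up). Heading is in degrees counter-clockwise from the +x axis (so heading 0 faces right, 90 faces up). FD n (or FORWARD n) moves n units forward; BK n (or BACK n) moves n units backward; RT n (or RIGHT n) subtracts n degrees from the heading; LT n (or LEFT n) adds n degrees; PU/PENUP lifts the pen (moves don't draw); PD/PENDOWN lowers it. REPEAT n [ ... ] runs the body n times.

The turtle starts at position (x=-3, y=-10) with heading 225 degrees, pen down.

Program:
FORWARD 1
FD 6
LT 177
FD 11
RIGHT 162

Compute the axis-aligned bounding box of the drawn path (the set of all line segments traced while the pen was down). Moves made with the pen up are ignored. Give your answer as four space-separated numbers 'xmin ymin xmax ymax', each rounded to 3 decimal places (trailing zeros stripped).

Executing turtle program step by step:
Start: pos=(-3,-10), heading=225, pen down
FD 1: (-3,-10) -> (-3.707,-10.707) [heading=225, draw]
FD 6: (-3.707,-10.707) -> (-7.95,-14.95) [heading=225, draw]
LT 177: heading 225 -> 42
FD 11: (-7.95,-14.95) -> (0.225,-7.589) [heading=42, draw]
RT 162: heading 42 -> 240
Final: pos=(0.225,-7.589), heading=240, 3 segment(s) drawn

Segment endpoints: x in {-7.95, -3.707, -3, 0.225}, y in {-14.95, -10.707, -10, -7.589}
xmin=-7.95, ymin=-14.95, xmax=0.225, ymax=-7.589

Answer: -7.95 -14.95 0.225 -7.589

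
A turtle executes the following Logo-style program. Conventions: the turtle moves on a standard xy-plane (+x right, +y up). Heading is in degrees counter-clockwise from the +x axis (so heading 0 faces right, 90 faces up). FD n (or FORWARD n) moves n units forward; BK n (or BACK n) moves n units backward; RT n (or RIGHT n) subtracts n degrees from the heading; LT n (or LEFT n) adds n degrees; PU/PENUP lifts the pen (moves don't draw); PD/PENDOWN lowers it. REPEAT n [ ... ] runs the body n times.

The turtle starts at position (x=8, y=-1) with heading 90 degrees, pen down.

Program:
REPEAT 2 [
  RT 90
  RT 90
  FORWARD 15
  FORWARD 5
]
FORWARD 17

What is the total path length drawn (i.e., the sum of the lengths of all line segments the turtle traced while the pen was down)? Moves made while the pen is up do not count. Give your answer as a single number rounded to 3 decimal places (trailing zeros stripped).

Executing turtle program step by step:
Start: pos=(8,-1), heading=90, pen down
REPEAT 2 [
  -- iteration 1/2 --
  RT 90: heading 90 -> 0
  RT 90: heading 0 -> 270
  FD 15: (8,-1) -> (8,-16) [heading=270, draw]
  FD 5: (8,-16) -> (8,-21) [heading=270, draw]
  -- iteration 2/2 --
  RT 90: heading 270 -> 180
  RT 90: heading 180 -> 90
  FD 15: (8,-21) -> (8,-6) [heading=90, draw]
  FD 5: (8,-6) -> (8,-1) [heading=90, draw]
]
FD 17: (8,-1) -> (8,16) [heading=90, draw]
Final: pos=(8,16), heading=90, 5 segment(s) drawn

Segment lengths:
  seg 1: (8,-1) -> (8,-16), length = 15
  seg 2: (8,-16) -> (8,-21), length = 5
  seg 3: (8,-21) -> (8,-6), length = 15
  seg 4: (8,-6) -> (8,-1), length = 5
  seg 5: (8,-1) -> (8,16), length = 17
Total = 57

Answer: 57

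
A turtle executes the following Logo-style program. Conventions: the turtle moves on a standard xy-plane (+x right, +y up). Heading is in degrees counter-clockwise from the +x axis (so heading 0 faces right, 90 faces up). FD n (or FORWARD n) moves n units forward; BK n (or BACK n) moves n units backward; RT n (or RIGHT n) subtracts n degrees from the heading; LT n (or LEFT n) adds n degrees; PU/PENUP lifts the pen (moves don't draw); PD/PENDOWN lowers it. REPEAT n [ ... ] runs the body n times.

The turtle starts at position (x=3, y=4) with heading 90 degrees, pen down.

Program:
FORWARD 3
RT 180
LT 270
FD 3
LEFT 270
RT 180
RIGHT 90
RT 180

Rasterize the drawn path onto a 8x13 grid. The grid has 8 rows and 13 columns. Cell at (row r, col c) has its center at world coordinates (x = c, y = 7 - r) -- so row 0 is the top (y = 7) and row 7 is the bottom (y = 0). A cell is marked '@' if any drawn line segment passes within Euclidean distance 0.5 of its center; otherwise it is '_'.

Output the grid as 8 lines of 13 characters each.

Segment 0: (3,4) -> (3,7)
Segment 1: (3,7) -> (0,7)

Answer: @@@@_________
___@_________
___@_________
___@_________
_____________
_____________
_____________
_____________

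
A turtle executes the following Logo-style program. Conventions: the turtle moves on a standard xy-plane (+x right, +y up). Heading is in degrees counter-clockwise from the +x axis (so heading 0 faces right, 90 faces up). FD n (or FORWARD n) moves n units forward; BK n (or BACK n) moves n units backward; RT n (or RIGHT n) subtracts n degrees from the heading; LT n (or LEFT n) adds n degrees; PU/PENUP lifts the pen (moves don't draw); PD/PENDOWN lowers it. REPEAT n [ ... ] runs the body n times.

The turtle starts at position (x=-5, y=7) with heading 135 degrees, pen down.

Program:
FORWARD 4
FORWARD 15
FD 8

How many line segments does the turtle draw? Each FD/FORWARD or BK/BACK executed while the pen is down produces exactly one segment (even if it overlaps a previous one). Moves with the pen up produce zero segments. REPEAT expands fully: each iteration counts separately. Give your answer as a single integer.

Answer: 3

Derivation:
Executing turtle program step by step:
Start: pos=(-5,7), heading=135, pen down
FD 4: (-5,7) -> (-7.828,9.828) [heading=135, draw]
FD 15: (-7.828,9.828) -> (-18.435,20.435) [heading=135, draw]
FD 8: (-18.435,20.435) -> (-24.092,26.092) [heading=135, draw]
Final: pos=(-24.092,26.092), heading=135, 3 segment(s) drawn
Segments drawn: 3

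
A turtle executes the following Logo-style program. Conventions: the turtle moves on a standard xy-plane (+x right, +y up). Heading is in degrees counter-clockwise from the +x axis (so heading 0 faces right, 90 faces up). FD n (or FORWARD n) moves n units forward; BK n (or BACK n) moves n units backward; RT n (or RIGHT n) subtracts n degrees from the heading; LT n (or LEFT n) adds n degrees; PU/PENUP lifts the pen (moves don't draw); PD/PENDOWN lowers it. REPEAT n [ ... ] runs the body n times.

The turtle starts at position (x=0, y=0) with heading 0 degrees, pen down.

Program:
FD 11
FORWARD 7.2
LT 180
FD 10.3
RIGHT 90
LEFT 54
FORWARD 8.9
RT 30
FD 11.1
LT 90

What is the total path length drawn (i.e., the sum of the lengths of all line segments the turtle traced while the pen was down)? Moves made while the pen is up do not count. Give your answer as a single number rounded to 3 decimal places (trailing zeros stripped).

Answer: 48.5

Derivation:
Executing turtle program step by step:
Start: pos=(0,0), heading=0, pen down
FD 11: (0,0) -> (11,0) [heading=0, draw]
FD 7.2: (11,0) -> (18.2,0) [heading=0, draw]
LT 180: heading 0 -> 180
FD 10.3: (18.2,0) -> (7.9,0) [heading=180, draw]
RT 90: heading 180 -> 90
LT 54: heading 90 -> 144
FD 8.9: (7.9,0) -> (0.7,5.231) [heading=144, draw]
RT 30: heading 144 -> 114
FD 11.1: (0.7,5.231) -> (-3.815,15.372) [heading=114, draw]
LT 90: heading 114 -> 204
Final: pos=(-3.815,15.372), heading=204, 5 segment(s) drawn

Segment lengths:
  seg 1: (0,0) -> (11,0), length = 11
  seg 2: (11,0) -> (18.2,0), length = 7.2
  seg 3: (18.2,0) -> (7.9,0), length = 10.3
  seg 4: (7.9,0) -> (0.7,5.231), length = 8.9
  seg 5: (0.7,5.231) -> (-3.815,15.372), length = 11.1
Total = 48.5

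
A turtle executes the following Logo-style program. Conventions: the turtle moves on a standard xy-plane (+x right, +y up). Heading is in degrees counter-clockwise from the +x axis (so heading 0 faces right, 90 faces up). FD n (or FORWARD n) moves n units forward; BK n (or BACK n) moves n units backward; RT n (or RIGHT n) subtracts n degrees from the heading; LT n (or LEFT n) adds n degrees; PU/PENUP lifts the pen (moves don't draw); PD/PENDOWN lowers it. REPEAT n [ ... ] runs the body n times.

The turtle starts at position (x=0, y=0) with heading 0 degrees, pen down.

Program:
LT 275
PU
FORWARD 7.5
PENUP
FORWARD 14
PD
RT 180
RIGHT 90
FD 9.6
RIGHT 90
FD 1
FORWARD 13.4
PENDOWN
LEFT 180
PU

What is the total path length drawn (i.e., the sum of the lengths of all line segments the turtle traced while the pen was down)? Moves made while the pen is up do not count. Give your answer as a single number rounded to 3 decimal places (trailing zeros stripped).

Answer: 24

Derivation:
Executing turtle program step by step:
Start: pos=(0,0), heading=0, pen down
LT 275: heading 0 -> 275
PU: pen up
FD 7.5: (0,0) -> (0.654,-7.471) [heading=275, move]
PU: pen up
FD 14: (0.654,-7.471) -> (1.874,-21.418) [heading=275, move]
PD: pen down
RT 180: heading 275 -> 95
RT 90: heading 95 -> 5
FD 9.6: (1.874,-21.418) -> (11.437,-20.581) [heading=5, draw]
RT 90: heading 5 -> 275
FD 1: (11.437,-20.581) -> (11.524,-21.578) [heading=275, draw]
FD 13.4: (11.524,-21.578) -> (12.692,-34.927) [heading=275, draw]
PD: pen down
LT 180: heading 275 -> 95
PU: pen up
Final: pos=(12.692,-34.927), heading=95, 3 segment(s) drawn

Segment lengths:
  seg 1: (1.874,-21.418) -> (11.437,-20.581), length = 9.6
  seg 2: (11.437,-20.581) -> (11.524,-21.578), length = 1
  seg 3: (11.524,-21.578) -> (12.692,-34.927), length = 13.4
Total = 24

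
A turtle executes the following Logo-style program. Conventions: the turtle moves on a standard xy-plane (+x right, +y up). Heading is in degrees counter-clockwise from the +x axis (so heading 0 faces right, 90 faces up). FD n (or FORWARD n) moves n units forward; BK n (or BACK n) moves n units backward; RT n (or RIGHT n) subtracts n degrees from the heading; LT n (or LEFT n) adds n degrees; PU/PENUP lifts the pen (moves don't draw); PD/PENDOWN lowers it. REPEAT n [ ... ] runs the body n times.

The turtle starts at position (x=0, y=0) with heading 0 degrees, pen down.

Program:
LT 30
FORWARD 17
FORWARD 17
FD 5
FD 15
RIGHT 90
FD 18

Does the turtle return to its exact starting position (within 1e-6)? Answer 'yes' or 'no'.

Answer: no

Derivation:
Executing turtle program step by step:
Start: pos=(0,0), heading=0, pen down
LT 30: heading 0 -> 30
FD 17: (0,0) -> (14.722,8.5) [heading=30, draw]
FD 17: (14.722,8.5) -> (29.445,17) [heading=30, draw]
FD 5: (29.445,17) -> (33.775,19.5) [heading=30, draw]
FD 15: (33.775,19.5) -> (46.765,27) [heading=30, draw]
RT 90: heading 30 -> 300
FD 18: (46.765,27) -> (55.765,11.412) [heading=300, draw]
Final: pos=(55.765,11.412), heading=300, 5 segment(s) drawn

Start position: (0, 0)
Final position: (55.765, 11.412)
Distance = 56.921; >= 1e-6 -> NOT closed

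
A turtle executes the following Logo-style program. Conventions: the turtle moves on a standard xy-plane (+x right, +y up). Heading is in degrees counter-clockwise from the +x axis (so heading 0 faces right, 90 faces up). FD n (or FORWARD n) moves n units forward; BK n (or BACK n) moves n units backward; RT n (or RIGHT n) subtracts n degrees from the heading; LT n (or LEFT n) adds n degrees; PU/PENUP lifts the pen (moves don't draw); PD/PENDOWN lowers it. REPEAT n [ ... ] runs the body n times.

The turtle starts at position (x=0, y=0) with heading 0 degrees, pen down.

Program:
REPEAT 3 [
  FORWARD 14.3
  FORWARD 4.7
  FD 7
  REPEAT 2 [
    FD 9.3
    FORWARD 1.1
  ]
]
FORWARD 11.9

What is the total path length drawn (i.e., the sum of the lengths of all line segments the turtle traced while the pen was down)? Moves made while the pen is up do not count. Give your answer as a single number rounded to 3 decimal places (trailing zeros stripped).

Answer: 152.3

Derivation:
Executing turtle program step by step:
Start: pos=(0,0), heading=0, pen down
REPEAT 3 [
  -- iteration 1/3 --
  FD 14.3: (0,0) -> (14.3,0) [heading=0, draw]
  FD 4.7: (14.3,0) -> (19,0) [heading=0, draw]
  FD 7: (19,0) -> (26,0) [heading=0, draw]
  REPEAT 2 [
    -- iteration 1/2 --
    FD 9.3: (26,0) -> (35.3,0) [heading=0, draw]
    FD 1.1: (35.3,0) -> (36.4,0) [heading=0, draw]
    -- iteration 2/2 --
    FD 9.3: (36.4,0) -> (45.7,0) [heading=0, draw]
    FD 1.1: (45.7,0) -> (46.8,0) [heading=0, draw]
  ]
  -- iteration 2/3 --
  FD 14.3: (46.8,0) -> (61.1,0) [heading=0, draw]
  FD 4.7: (61.1,0) -> (65.8,0) [heading=0, draw]
  FD 7: (65.8,0) -> (72.8,0) [heading=0, draw]
  REPEAT 2 [
    -- iteration 1/2 --
    FD 9.3: (72.8,0) -> (82.1,0) [heading=0, draw]
    FD 1.1: (82.1,0) -> (83.2,0) [heading=0, draw]
    -- iteration 2/2 --
    FD 9.3: (83.2,0) -> (92.5,0) [heading=0, draw]
    FD 1.1: (92.5,0) -> (93.6,0) [heading=0, draw]
  ]
  -- iteration 3/3 --
  FD 14.3: (93.6,0) -> (107.9,0) [heading=0, draw]
  FD 4.7: (107.9,0) -> (112.6,0) [heading=0, draw]
  FD 7: (112.6,0) -> (119.6,0) [heading=0, draw]
  REPEAT 2 [
    -- iteration 1/2 --
    FD 9.3: (119.6,0) -> (128.9,0) [heading=0, draw]
    FD 1.1: (128.9,0) -> (130,0) [heading=0, draw]
    -- iteration 2/2 --
    FD 9.3: (130,0) -> (139.3,0) [heading=0, draw]
    FD 1.1: (139.3,0) -> (140.4,0) [heading=0, draw]
  ]
]
FD 11.9: (140.4,0) -> (152.3,0) [heading=0, draw]
Final: pos=(152.3,0), heading=0, 22 segment(s) drawn

Segment lengths:
  seg 1: (0,0) -> (14.3,0), length = 14.3
  seg 2: (14.3,0) -> (19,0), length = 4.7
  seg 3: (19,0) -> (26,0), length = 7
  seg 4: (26,0) -> (35.3,0), length = 9.3
  seg 5: (35.3,0) -> (36.4,0), length = 1.1
  seg 6: (36.4,0) -> (45.7,0), length = 9.3
  seg 7: (45.7,0) -> (46.8,0), length = 1.1
  seg 8: (46.8,0) -> (61.1,0), length = 14.3
  seg 9: (61.1,0) -> (65.8,0), length = 4.7
  seg 10: (65.8,0) -> (72.8,0), length = 7
  seg 11: (72.8,0) -> (82.1,0), length = 9.3
  seg 12: (82.1,0) -> (83.2,0), length = 1.1
  seg 13: (83.2,0) -> (92.5,0), length = 9.3
  seg 14: (92.5,0) -> (93.6,0), length = 1.1
  seg 15: (93.6,0) -> (107.9,0), length = 14.3
  seg 16: (107.9,0) -> (112.6,0), length = 4.7
  seg 17: (112.6,0) -> (119.6,0), length = 7
  seg 18: (119.6,0) -> (128.9,0), length = 9.3
  seg 19: (128.9,0) -> (130,0), length = 1.1
  seg 20: (130,0) -> (139.3,0), length = 9.3
  seg 21: (139.3,0) -> (140.4,0), length = 1.1
  seg 22: (140.4,0) -> (152.3,0), length = 11.9
Total = 152.3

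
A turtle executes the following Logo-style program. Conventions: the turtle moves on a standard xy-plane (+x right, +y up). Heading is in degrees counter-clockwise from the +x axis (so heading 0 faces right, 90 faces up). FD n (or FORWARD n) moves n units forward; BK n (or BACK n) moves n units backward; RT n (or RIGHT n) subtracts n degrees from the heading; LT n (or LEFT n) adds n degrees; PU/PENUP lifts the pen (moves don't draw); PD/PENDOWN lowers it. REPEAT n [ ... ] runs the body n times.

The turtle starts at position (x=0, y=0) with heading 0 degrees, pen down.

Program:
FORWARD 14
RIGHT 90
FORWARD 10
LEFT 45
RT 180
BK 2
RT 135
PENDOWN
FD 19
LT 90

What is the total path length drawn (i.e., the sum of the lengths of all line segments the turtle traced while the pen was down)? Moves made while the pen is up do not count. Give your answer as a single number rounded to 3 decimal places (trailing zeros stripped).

Answer: 45

Derivation:
Executing turtle program step by step:
Start: pos=(0,0), heading=0, pen down
FD 14: (0,0) -> (14,0) [heading=0, draw]
RT 90: heading 0 -> 270
FD 10: (14,0) -> (14,-10) [heading=270, draw]
LT 45: heading 270 -> 315
RT 180: heading 315 -> 135
BK 2: (14,-10) -> (15.414,-11.414) [heading=135, draw]
RT 135: heading 135 -> 0
PD: pen down
FD 19: (15.414,-11.414) -> (34.414,-11.414) [heading=0, draw]
LT 90: heading 0 -> 90
Final: pos=(34.414,-11.414), heading=90, 4 segment(s) drawn

Segment lengths:
  seg 1: (0,0) -> (14,0), length = 14
  seg 2: (14,0) -> (14,-10), length = 10
  seg 3: (14,-10) -> (15.414,-11.414), length = 2
  seg 4: (15.414,-11.414) -> (34.414,-11.414), length = 19
Total = 45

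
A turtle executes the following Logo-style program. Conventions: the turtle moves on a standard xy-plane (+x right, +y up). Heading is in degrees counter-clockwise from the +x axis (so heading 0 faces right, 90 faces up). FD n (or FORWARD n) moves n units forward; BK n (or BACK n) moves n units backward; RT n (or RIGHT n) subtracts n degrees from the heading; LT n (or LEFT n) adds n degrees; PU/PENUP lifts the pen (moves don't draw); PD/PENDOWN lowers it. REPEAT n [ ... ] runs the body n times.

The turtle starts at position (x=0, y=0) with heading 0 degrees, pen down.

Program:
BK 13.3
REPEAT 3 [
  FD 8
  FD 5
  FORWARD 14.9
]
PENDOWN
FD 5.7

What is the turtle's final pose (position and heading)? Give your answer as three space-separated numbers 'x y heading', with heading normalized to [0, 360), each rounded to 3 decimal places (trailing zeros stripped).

Executing turtle program step by step:
Start: pos=(0,0), heading=0, pen down
BK 13.3: (0,0) -> (-13.3,0) [heading=0, draw]
REPEAT 3 [
  -- iteration 1/3 --
  FD 8: (-13.3,0) -> (-5.3,0) [heading=0, draw]
  FD 5: (-5.3,0) -> (-0.3,0) [heading=0, draw]
  FD 14.9: (-0.3,0) -> (14.6,0) [heading=0, draw]
  -- iteration 2/3 --
  FD 8: (14.6,0) -> (22.6,0) [heading=0, draw]
  FD 5: (22.6,0) -> (27.6,0) [heading=0, draw]
  FD 14.9: (27.6,0) -> (42.5,0) [heading=0, draw]
  -- iteration 3/3 --
  FD 8: (42.5,0) -> (50.5,0) [heading=0, draw]
  FD 5: (50.5,0) -> (55.5,0) [heading=0, draw]
  FD 14.9: (55.5,0) -> (70.4,0) [heading=0, draw]
]
PD: pen down
FD 5.7: (70.4,0) -> (76.1,0) [heading=0, draw]
Final: pos=(76.1,0), heading=0, 11 segment(s) drawn

Answer: 76.1 0 0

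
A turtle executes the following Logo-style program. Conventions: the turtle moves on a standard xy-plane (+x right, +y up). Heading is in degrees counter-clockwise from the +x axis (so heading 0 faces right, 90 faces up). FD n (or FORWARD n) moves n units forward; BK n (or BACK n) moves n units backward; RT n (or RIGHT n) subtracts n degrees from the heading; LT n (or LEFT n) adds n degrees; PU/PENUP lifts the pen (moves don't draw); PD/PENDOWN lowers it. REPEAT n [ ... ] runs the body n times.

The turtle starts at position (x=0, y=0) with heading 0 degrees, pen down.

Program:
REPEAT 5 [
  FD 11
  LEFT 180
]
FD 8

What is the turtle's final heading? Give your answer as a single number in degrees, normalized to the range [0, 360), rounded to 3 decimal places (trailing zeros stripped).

Executing turtle program step by step:
Start: pos=(0,0), heading=0, pen down
REPEAT 5 [
  -- iteration 1/5 --
  FD 11: (0,0) -> (11,0) [heading=0, draw]
  LT 180: heading 0 -> 180
  -- iteration 2/5 --
  FD 11: (11,0) -> (0,0) [heading=180, draw]
  LT 180: heading 180 -> 0
  -- iteration 3/5 --
  FD 11: (0,0) -> (11,0) [heading=0, draw]
  LT 180: heading 0 -> 180
  -- iteration 4/5 --
  FD 11: (11,0) -> (0,0) [heading=180, draw]
  LT 180: heading 180 -> 0
  -- iteration 5/5 --
  FD 11: (0,0) -> (11,0) [heading=0, draw]
  LT 180: heading 0 -> 180
]
FD 8: (11,0) -> (3,0) [heading=180, draw]
Final: pos=(3,0), heading=180, 6 segment(s) drawn

Answer: 180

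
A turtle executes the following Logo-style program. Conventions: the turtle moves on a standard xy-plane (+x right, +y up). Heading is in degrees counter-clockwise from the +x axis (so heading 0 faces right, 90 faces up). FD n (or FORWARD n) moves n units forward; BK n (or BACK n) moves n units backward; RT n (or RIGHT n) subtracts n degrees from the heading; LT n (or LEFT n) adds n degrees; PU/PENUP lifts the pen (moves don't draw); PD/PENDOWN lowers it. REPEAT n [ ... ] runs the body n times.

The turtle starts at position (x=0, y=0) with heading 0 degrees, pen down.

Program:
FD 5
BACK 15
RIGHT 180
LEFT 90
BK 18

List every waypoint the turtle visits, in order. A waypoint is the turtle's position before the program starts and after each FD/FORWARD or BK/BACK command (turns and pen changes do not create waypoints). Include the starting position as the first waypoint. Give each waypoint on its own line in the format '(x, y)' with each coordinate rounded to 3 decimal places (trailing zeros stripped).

Executing turtle program step by step:
Start: pos=(0,0), heading=0, pen down
FD 5: (0,0) -> (5,0) [heading=0, draw]
BK 15: (5,0) -> (-10,0) [heading=0, draw]
RT 180: heading 0 -> 180
LT 90: heading 180 -> 270
BK 18: (-10,0) -> (-10,18) [heading=270, draw]
Final: pos=(-10,18), heading=270, 3 segment(s) drawn
Waypoints (4 total):
(0, 0)
(5, 0)
(-10, 0)
(-10, 18)

Answer: (0, 0)
(5, 0)
(-10, 0)
(-10, 18)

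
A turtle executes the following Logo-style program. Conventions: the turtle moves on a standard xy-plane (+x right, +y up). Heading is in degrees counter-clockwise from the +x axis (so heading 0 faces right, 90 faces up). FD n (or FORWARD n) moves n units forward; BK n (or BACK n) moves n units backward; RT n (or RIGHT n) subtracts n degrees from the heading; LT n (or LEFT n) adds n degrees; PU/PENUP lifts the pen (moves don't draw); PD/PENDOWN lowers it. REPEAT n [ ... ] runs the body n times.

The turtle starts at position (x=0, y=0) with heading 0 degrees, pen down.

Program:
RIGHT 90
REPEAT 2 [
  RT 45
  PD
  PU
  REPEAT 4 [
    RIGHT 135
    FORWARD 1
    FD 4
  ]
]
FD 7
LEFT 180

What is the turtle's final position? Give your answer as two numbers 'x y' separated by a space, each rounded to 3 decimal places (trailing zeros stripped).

Executing turtle program step by step:
Start: pos=(0,0), heading=0, pen down
RT 90: heading 0 -> 270
REPEAT 2 [
  -- iteration 1/2 --
  RT 45: heading 270 -> 225
  PD: pen down
  PU: pen up
  REPEAT 4 [
    -- iteration 1/4 --
    RT 135: heading 225 -> 90
    FD 1: (0,0) -> (0,1) [heading=90, move]
    FD 4: (0,1) -> (0,5) [heading=90, move]
    -- iteration 2/4 --
    RT 135: heading 90 -> 315
    FD 1: (0,5) -> (0.707,4.293) [heading=315, move]
    FD 4: (0.707,4.293) -> (3.536,1.464) [heading=315, move]
    -- iteration 3/4 --
    RT 135: heading 315 -> 180
    FD 1: (3.536,1.464) -> (2.536,1.464) [heading=180, move]
    FD 4: (2.536,1.464) -> (-1.464,1.464) [heading=180, move]
    -- iteration 4/4 --
    RT 135: heading 180 -> 45
    FD 1: (-1.464,1.464) -> (-0.757,2.172) [heading=45, move]
    FD 4: (-0.757,2.172) -> (2.071,5) [heading=45, move]
  ]
  -- iteration 2/2 --
  RT 45: heading 45 -> 0
  PD: pen down
  PU: pen up
  REPEAT 4 [
    -- iteration 1/4 --
    RT 135: heading 0 -> 225
    FD 1: (2.071,5) -> (1.364,4.293) [heading=225, move]
    FD 4: (1.364,4.293) -> (-1.464,1.464) [heading=225, move]
    -- iteration 2/4 --
    RT 135: heading 225 -> 90
    FD 1: (-1.464,1.464) -> (-1.464,2.464) [heading=90, move]
    FD 4: (-1.464,2.464) -> (-1.464,6.464) [heading=90, move]
    -- iteration 3/4 --
    RT 135: heading 90 -> 315
    FD 1: (-1.464,6.464) -> (-0.757,5.757) [heading=315, move]
    FD 4: (-0.757,5.757) -> (2.071,2.929) [heading=315, move]
    -- iteration 4/4 --
    RT 135: heading 315 -> 180
    FD 1: (2.071,2.929) -> (1.071,2.929) [heading=180, move]
    FD 4: (1.071,2.929) -> (-2.929,2.929) [heading=180, move]
  ]
]
FD 7: (-2.929,2.929) -> (-9.929,2.929) [heading=180, move]
LT 180: heading 180 -> 0
Final: pos=(-9.929,2.929), heading=0, 0 segment(s) drawn

Answer: -9.929 2.929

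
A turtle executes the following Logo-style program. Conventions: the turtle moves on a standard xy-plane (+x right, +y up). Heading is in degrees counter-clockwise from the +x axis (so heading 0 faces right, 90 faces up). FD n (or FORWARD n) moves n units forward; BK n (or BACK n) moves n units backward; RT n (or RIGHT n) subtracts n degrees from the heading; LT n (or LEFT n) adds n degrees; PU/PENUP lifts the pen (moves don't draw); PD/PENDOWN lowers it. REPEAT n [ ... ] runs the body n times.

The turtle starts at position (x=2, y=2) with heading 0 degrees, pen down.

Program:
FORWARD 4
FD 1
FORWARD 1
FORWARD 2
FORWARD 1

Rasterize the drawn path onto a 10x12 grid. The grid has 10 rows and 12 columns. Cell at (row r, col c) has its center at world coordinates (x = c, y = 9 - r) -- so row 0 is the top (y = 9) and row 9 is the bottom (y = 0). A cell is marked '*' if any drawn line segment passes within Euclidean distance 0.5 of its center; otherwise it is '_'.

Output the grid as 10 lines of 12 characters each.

Segment 0: (2,2) -> (6,2)
Segment 1: (6,2) -> (7,2)
Segment 2: (7,2) -> (8,2)
Segment 3: (8,2) -> (10,2)
Segment 4: (10,2) -> (11,2)

Answer: ____________
____________
____________
____________
____________
____________
____________
__**********
____________
____________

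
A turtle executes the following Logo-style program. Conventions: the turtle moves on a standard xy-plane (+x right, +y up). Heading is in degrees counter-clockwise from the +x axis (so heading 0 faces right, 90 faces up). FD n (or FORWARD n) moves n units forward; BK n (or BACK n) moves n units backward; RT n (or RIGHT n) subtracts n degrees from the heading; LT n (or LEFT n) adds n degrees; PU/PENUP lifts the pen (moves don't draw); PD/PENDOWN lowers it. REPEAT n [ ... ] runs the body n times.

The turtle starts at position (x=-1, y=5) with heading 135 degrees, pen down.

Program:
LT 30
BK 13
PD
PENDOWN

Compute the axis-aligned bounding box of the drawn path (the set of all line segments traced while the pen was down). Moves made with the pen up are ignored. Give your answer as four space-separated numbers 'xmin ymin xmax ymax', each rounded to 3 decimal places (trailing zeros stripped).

Executing turtle program step by step:
Start: pos=(-1,5), heading=135, pen down
LT 30: heading 135 -> 165
BK 13: (-1,5) -> (11.557,1.635) [heading=165, draw]
PD: pen down
PD: pen down
Final: pos=(11.557,1.635), heading=165, 1 segment(s) drawn

Segment endpoints: x in {-1, 11.557}, y in {1.635, 5}
xmin=-1, ymin=1.635, xmax=11.557, ymax=5

Answer: -1 1.635 11.557 5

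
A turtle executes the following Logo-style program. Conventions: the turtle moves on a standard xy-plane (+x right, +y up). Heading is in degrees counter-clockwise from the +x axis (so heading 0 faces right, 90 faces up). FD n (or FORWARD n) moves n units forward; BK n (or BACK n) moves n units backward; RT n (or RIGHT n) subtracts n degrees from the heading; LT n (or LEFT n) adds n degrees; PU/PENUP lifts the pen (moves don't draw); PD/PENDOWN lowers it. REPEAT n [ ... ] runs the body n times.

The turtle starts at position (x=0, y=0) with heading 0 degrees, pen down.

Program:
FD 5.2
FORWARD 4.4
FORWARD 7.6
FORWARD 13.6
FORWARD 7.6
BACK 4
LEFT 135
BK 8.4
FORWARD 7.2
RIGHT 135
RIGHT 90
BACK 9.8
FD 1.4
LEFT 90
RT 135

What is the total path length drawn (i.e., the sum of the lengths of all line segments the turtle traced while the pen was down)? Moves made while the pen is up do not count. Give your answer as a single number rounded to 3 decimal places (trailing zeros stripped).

Answer: 69.2

Derivation:
Executing turtle program step by step:
Start: pos=(0,0), heading=0, pen down
FD 5.2: (0,0) -> (5.2,0) [heading=0, draw]
FD 4.4: (5.2,0) -> (9.6,0) [heading=0, draw]
FD 7.6: (9.6,0) -> (17.2,0) [heading=0, draw]
FD 13.6: (17.2,0) -> (30.8,0) [heading=0, draw]
FD 7.6: (30.8,0) -> (38.4,0) [heading=0, draw]
BK 4: (38.4,0) -> (34.4,0) [heading=0, draw]
LT 135: heading 0 -> 135
BK 8.4: (34.4,0) -> (40.34,-5.94) [heading=135, draw]
FD 7.2: (40.34,-5.94) -> (35.249,-0.849) [heading=135, draw]
RT 135: heading 135 -> 0
RT 90: heading 0 -> 270
BK 9.8: (35.249,-0.849) -> (35.249,8.951) [heading=270, draw]
FD 1.4: (35.249,8.951) -> (35.249,7.551) [heading=270, draw]
LT 90: heading 270 -> 0
RT 135: heading 0 -> 225
Final: pos=(35.249,7.551), heading=225, 10 segment(s) drawn

Segment lengths:
  seg 1: (0,0) -> (5.2,0), length = 5.2
  seg 2: (5.2,0) -> (9.6,0), length = 4.4
  seg 3: (9.6,0) -> (17.2,0), length = 7.6
  seg 4: (17.2,0) -> (30.8,0), length = 13.6
  seg 5: (30.8,0) -> (38.4,0), length = 7.6
  seg 6: (38.4,0) -> (34.4,0), length = 4
  seg 7: (34.4,0) -> (40.34,-5.94), length = 8.4
  seg 8: (40.34,-5.94) -> (35.249,-0.849), length = 7.2
  seg 9: (35.249,-0.849) -> (35.249,8.951), length = 9.8
  seg 10: (35.249,8.951) -> (35.249,7.551), length = 1.4
Total = 69.2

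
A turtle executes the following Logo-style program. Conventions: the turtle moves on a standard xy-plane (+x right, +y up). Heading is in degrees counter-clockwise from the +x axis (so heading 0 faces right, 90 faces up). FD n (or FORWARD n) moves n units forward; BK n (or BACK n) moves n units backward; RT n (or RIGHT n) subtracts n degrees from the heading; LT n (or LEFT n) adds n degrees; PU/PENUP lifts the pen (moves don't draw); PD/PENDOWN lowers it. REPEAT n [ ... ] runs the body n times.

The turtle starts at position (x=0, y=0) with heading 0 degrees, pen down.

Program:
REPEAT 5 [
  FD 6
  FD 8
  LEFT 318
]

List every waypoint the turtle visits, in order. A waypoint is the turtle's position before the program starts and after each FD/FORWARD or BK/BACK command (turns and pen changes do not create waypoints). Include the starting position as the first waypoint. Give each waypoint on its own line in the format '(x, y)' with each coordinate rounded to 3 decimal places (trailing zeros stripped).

Executing turtle program step by step:
Start: pos=(0,0), heading=0, pen down
REPEAT 5 [
  -- iteration 1/5 --
  FD 6: (0,0) -> (6,0) [heading=0, draw]
  FD 8: (6,0) -> (14,0) [heading=0, draw]
  LT 318: heading 0 -> 318
  -- iteration 2/5 --
  FD 6: (14,0) -> (18.459,-4.015) [heading=318, draw]
  FD 8: (18.459,-4.015) -> (24.404,-9.368) [heading=318, draw]
  LT 318: heading 318 -> 276
  -- iteration 3/5 --
  FD 6: (24.404,-9.368) -> (25.031,-15.335) [heading=276, draw]
  FD 8: (25.031,-15.335) -> (25.867,-23.291) [heading=276, draw]
  LT 318: heading 276 -> 234
  -- iteration 4/5 --
  FD 6: (25.867,-23.291) -> (22.341,-28.145) [heading=234, draw]
  FD 8: (22.341,-28.145) -> (17.638,-34.617) [heading=234, draw]
  LT 318: heading 234 -> 192
  -- iteration 5/5 --
  FD 6: (17.638,-34.617) -> (11.77,-35.865) [heading=192, draw]
  FD 8: (11.77,-35.865) -> (3.944,-37.528) [heading=192, draw]
  LT 318: heading 192 -> 150
]
Final: pos=(3.944,-37.528), heading=150, 10 segment(s) drawn
Waypoints (11 total):
(0, 0)
(6, 0)
(14, 0)
(18.459, -4.015)
(24.404, -9.368)
(25.031, -15.335)
(25.867, -23.291)
(22.341, -28.145)
(17.638, -34.617)
(11.77, -35.865)
(3.944, -37.528)

Answer: (0, 0)
(6, 0)
(14, 0)
(18.459, -4.015)
(24.404, -9.368)
(25.031, -15.335)
(25.867, -23.291)
(22.341, -28.145)
(17.638, -34.617)
(11.77, -35.865)
(3.944, -37.528)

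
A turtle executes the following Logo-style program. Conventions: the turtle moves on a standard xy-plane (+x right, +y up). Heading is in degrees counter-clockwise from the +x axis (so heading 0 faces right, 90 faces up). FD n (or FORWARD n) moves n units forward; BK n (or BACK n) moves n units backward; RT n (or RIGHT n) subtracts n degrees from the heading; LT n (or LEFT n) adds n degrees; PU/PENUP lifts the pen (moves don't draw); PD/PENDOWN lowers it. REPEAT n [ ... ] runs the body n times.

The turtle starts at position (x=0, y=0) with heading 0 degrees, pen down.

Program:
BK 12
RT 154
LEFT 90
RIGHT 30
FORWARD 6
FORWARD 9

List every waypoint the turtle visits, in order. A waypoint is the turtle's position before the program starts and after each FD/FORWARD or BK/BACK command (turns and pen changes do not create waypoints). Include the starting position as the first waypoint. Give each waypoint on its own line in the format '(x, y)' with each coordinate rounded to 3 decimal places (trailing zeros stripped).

Executing turtle program step by step:
Start: pos=(0,0), heading=0, pen down
BK 12: (0,0) -> (-12,0) [heading=0, draw]
RT 154: heading 0 -> 206
LT 90: heading 206 -> 296
RT 30: heading 296 -> 266
FD 6: (-12,0) -> (-12.419,-5.985) [heading=266, draw]
FD 9: (-12.419,-5.985) -> (-13.046,-14.963) [heading=266, draw]
Final: pos=(-13.046,-14.963), heading=266, 3 segment(s) drawn
Waypoints (4 total):
(0, 0)
(-12, 0)
(-12.419, -5.985)
(-13.046, -14.963)

Answer: (0, 0)
(-12, 0)
(-12.419, -5.985)
(-13.046, -14.963)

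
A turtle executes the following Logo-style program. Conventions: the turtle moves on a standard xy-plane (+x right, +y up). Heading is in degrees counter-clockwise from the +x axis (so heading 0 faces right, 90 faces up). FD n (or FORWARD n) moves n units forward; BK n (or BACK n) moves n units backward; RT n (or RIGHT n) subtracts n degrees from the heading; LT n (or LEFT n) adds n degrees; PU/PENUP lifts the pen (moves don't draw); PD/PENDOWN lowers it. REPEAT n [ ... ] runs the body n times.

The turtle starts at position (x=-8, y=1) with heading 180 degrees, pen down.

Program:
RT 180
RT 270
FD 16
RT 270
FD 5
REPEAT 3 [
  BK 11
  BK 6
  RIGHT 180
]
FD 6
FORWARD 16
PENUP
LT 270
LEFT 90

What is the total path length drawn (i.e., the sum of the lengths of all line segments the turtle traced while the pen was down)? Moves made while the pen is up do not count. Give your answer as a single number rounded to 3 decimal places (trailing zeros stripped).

Executing turtle program step by step:
Start: pos=(-8,1), heading=180, pen down
RT 180: heading 180 -> 0
RT 270: heading 0 -> 90
FD 16: (-8,1) -> (-8,17) [heading=90, draw]
RT 270: heading 90 -> 180
FD 5: (-8,17) -> (-13,17) [heading=180, draw]
REPEAT 3 [
  -- iteration 1/3 --
  BK 11: (-13,17) -> (-2,17) [heading=180, draw]
  BK 6: (-2,17) -> (4,17) [heading=180, draw]
  RT 180: heading 180 -> 0
  -- iteration 2/3 --
  BK 11: (4,17) -> (-7,17) [heading=0, draw]
  BK 6: (-7,17) -> (-13,17) [heading=0, draw]
  RT 180: heading 0 -> 180
  -- iteration 3/3 --
  BK 11: (-13,17) -> (-2,17) [heading=180, draw]
  BK 6: (-2,17) -> (4,17) [heading=180, draw]
  RT 180: heading 180 -> 0
]
FD 6: (4,17) -> (10,17) [heading=0, draw]
FD 16: (10,17) -> (26,17) [heading=0, draw]
PU: pen up
LT 270: heading 0 -> 270
LT 90: heading 270 -> 0
Final: pos=(26,17), heading=0, 10 segment(s) drawn

Segment lengths:
  seg 1: (-8,1) -> (-8,17), length = 16
  seg 2: (-8,17) -> (-13,17), length = 5
  seg 3: (-13,17) -> (-2,17), length = 11
  seg 4: (-2,17) -> (4,17), length = 6
  seg 5: (4,17) -> (-7,17), length = 11
  seg 6: (-7,17) -> (-13,17), length = 6
  seg 7: (-13,17) -> (-2,17), length = 11
  seg 8: (-2,17) -> (4,17), length = 6
  seg 9: (4,17) -> (10,17), length = 6
  seg 10: (10,17) -> (26,17), length = 16
Total = 94

Answer: 94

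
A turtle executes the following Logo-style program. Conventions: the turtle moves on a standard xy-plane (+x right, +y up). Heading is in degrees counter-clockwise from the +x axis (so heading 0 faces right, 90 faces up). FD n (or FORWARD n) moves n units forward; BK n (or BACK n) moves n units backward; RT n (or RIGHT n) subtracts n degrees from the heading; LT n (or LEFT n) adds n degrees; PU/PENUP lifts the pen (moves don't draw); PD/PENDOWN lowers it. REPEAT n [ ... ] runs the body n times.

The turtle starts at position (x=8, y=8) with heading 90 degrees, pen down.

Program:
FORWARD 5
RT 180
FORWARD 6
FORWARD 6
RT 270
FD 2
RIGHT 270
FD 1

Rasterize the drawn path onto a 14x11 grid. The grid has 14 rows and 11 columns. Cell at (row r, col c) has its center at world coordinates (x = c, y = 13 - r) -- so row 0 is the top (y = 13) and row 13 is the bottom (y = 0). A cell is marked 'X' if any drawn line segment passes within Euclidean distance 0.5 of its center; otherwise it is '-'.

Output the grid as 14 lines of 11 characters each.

Segment 0: (8,8) -> (8,13)
Segment 1: (8,13) -> (8,7)
Segment 2: (8,7) -> (8,1)
Segment 3: (8,1) -> (10,1)
Segment 4: (10,1) -> (10,2)

Answer: --------X--
--------X--
--------X--
--------X--
--------X--
--------X--
--------X--
--------X--
--------X--
--------X--
--------X--
--------X-X
--------XXX
-----------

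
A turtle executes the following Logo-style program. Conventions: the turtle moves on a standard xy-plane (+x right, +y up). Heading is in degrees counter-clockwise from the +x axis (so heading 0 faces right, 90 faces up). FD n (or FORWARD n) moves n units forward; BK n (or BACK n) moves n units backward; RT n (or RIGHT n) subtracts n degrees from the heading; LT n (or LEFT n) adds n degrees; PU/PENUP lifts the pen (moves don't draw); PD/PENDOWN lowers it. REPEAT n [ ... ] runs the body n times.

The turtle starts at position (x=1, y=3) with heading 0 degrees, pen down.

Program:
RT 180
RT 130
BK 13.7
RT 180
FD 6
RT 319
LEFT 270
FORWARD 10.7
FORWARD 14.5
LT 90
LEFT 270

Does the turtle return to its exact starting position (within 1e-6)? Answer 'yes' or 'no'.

Executing turtle program step by step:
Start: pos=(1,3), heading=0, pen down
RT 180: heading 0 -> 180
RT 130: heading 180 -> 50
BK 13.7: (1,3) -> (-7.806,-7.495) [heading=50, draw]
RT 180: heading 50 -> 230
FD 6: (-7.806,-7.495) -> (-11.663,-12.091) [heading=230, draw]
RT 319: heading 230 -> 271
LT 270: heading 271 -> 181
FD 10.7: (-11.663,-12.091) -> (-22.361,-12.278) [heading=181, draw]
FD 14.5: (-22.361,-12.278) -> (-36.859,-12.531) [heading=181, draw]
LT 90: heading 181 -> 271
LT 270: heading 271 -> 181
Final: pos=(-36.859,-12.531), heading=181, 4 segment(s) drawn

Start position: (1, 3)
Final position: (-36.859, -12.531)
Distance = 40.921; >= 1e-6 -> NOT closed

Answer: no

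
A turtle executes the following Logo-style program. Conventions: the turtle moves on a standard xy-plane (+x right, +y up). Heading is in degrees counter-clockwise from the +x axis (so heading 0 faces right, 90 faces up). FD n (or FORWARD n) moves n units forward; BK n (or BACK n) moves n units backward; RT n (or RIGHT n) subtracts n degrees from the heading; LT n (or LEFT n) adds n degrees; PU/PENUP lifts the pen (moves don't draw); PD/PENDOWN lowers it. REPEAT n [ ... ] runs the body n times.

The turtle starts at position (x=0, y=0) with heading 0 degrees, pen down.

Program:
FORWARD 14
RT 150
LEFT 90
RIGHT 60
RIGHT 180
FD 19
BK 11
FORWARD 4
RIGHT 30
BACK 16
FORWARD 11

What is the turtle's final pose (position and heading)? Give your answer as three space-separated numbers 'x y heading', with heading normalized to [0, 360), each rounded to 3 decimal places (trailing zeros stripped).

Answer: 15.67 7.892 30

Derivation:
Executing turtle program step by step:
Start: pos=(0,0), heading=0, pen down
FD 14: (0,0) -> (14,0) [heading=0, draw]
RT 150: heading 0 -> 210
LT 90: heading 210 -> 300
RT 60: heading 300 -> 240
RT 180: heading 240 -> 60
FD 19: (14,0) -> (23.5,16.454) [heading=60, draw]
BK 11: (23.5,16.454) -> (18,6.928) [heading=60, draw]
FD 4: (18,6.928) -> (20,10.392) [heading=60, draw]
RT 30: heading 60 -> 30
BK 16: (20,10.392) -> (6.144,2.392) [heading=30, draw]
FD 11: (6.144,2.392) -> (15.67,7.892) [heading=30, draw]
Final: pos=(15.67,7.892), heading=30, 6 segment(s) drawn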